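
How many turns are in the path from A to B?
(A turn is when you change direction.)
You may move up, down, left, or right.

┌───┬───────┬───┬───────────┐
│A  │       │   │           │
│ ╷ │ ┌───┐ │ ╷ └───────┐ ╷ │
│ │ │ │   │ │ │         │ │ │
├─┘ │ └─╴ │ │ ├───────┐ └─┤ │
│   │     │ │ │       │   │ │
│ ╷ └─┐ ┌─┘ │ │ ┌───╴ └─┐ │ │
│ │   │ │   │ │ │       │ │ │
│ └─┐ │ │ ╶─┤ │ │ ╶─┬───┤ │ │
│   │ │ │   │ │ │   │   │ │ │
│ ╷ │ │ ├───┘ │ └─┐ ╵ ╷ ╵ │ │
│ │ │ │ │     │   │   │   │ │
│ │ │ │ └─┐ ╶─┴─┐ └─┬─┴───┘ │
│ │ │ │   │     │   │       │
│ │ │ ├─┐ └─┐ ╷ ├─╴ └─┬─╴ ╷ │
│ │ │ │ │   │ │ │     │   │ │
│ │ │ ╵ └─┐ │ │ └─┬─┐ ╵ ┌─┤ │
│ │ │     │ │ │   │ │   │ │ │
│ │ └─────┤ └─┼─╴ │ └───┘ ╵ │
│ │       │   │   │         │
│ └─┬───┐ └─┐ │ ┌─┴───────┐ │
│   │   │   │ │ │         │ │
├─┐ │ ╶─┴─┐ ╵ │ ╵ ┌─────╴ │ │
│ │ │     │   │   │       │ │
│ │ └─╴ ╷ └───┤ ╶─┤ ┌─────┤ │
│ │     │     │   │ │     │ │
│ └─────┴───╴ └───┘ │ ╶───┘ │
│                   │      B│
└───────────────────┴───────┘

Directions: right, down, down, left, down, down, down, down, down, down, down, down, right, down, down, right, right, up, right, down, right, right, down, right, right, right, up, up, right, right, right, up, left, left, left, left, down, left, up, up, right, up, left, up, up, left, left, up, right, up, up, up, up, up, right, down, right, right, right, right, down, right, down, down, down, left, up, left, down, left, up, left, up, right, right, up, left, left, left, down, down, down, right, down, right, down, right, down, right, up, right, up, right, down, down, down, down, down, down, down
Number of turns: 57

Solution:

┌───┬───────┬───┬───────────┐
│A ↓│       │↱ ↓│           │
│ ╷ │ ┌───┐ │ ╷ └───────┐ ╷ │
│ │↓│ │   │ │↑│↳ → → → ↓│ │ │
├─┘ │ └─╴ │ │ ├───────┐ └─┤ │
│↓ ↲│     │ │↑│↓ ← ← ↰│↳ ↓│ │
│ ╷ └─┐ ┌─┘ │ │ ┌───╴ └─┐ │ │
│↓│   │ │   │↑│↓│↱ → ↑  │↓│ │
│ └─┐ │ │ ╶─┤ │ │ ╶─┬───┤ │ │
│↓  │ │ │   │↑│↓│↑ ↰│↓ ↰│↓│ │
│ ╷ │ │ ├───┘ │ └─┐ ╵ ╷ ╵ │ │
│↓│ │ │ │  ↱ ↑│↳ ↓│↑ ↲│↑ ↲│ │
│ │ │ │ └─┐ ╶─┴─┐ └─┬─┴───┘ │
│↓│ │ │   │↑ ← ↰│↳ ↓│    ↱ ↓│
│ │ │ ├─┐ └─┐ ╷ ├─╴ └─┬─╴ ╷ │
│↓│ │ │ │   │ │↑│  ↳ ↓│↱ ↑│↓│
│ │ │ ╵ └─┐ │ │ └─┬─┐ ╵ ┌─┤ │
│↓│ │     │ │ │↑ ↰│ │↳ ↑│ │↓│
│ │ └─────┤ └─┼─╴ │ └───┘ ╵ │
│↓│       │   │↱ ↑│        ↓│
│ └─┬───┐ └─┐ │ ┌─┴───────┐ │
│↳ ↓│   │   │ │↑│↓ ← ← ← ↰│↓│
├─┐ │ ╶─┴─┐ ╵ │ ╵ ┌─────╴ │ │
│ │↓│  ↱ ↓│   │↑ ↲│↱ → → ↑│↓│
│ │ └─╴ ╷ └───┤ ╶─┤ ┌─────┤ │
│ │↳ → ↑│↳ → ↓│   │↑│     │↓│
│ └─────┴───╴ └───┘ │ ╶───┘ │
│            ↳ → → ↑│      B│
└───────────────────┴───────┘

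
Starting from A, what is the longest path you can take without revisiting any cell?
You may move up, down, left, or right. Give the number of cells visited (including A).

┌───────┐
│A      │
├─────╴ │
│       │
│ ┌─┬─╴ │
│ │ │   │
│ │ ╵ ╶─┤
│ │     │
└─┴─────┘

Finding longest simple path using DFS:
Start: (0, 0)
Longest path visits 10 cells
Path: A → right → right → right → down → down → left → down → left → up

Solution:

┌───────┐
│A → → ↓│
├─────╴ │
│      ↓│
│ ┌─┬─╴ │
│ │B│↓ ↲│
│ │ ╵ ╶─┤
│ │↑ ↲  │
└─┴─────┘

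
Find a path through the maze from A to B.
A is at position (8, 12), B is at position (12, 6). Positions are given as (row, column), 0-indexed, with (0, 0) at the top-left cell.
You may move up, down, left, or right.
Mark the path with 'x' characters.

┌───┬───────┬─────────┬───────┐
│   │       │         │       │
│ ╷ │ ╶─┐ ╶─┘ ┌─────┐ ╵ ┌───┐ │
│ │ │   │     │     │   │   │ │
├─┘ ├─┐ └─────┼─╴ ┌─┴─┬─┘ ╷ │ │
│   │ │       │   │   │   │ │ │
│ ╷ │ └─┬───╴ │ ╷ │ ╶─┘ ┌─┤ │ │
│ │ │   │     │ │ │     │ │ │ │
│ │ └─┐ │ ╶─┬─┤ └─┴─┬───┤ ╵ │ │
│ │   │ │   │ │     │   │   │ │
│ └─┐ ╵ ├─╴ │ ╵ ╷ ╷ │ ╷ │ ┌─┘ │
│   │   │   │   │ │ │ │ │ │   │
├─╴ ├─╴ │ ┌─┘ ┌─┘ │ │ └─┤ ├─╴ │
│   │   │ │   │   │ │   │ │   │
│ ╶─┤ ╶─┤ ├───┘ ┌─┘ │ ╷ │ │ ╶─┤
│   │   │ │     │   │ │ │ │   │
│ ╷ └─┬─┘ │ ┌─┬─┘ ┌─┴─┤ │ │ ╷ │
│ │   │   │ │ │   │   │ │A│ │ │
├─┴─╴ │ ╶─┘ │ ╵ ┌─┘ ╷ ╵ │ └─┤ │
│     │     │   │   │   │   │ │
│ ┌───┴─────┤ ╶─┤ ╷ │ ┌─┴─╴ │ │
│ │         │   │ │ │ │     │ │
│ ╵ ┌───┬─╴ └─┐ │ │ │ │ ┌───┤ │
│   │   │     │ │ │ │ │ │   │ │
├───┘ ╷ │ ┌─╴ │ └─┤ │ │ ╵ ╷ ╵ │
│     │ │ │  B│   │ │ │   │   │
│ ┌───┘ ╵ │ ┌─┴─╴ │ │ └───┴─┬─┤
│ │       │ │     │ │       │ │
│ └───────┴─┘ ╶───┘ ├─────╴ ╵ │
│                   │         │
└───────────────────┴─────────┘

Finding the shortest path from (8, 12) to (12, 6):
Path length: 108 steps
Directions: down → right → down → left → left → down → down → right → up → right → down → right → up → up → up → up → up → left → up → right → up → up → up → up → up → up → left → left → left → down → left → up → left → left → left → left → down → left → left → up → left → left → down → right → down → right → right → right → down → left → left → down → right → down → left → down → down → down → left → down → right → right → up → up → right → right → up → right → up → up → right → down → down → down → left → down → left → down → left → down → right → down → down → right → down → left → left → down → left → left → left → left → left → left → up → up → right → right → up → right → down → down → right → up → up → right → right → down

Solution:

┌───┬───────┬─────────┬───────┐
│   │x x x  │x x x x x│x x x x│
│ ╷ │ ╶─┐ ╶─┘ ┌─────┐ ╵ ┌───┐ │
│ │ │x x│x x x│     │x x│   │x│
├─┘ ├─┐ └─────┼─╴ ┌─┴─┬─┘ ╷ │ │
│   │ │x x x x│   │   │   │ │x│
│ ╷ │ └─┬───╴ │ ╷ │ ╶─┘ ┌─┤ │ │
│ │ │   │x x x│ │ │     │ │ │x│
│ │ └─┐ │ ╶─┬─┤ └─┴─┬───┤ ╵ │ │
│ │   │ │x x│ │  x x│   │   │x│
│ └─┐ ╵ ├─╴ │ ╵ ╷ ╷ │ ╷ │ ┌─┘ │
│   │   │x x│   │x│x│ │ │ │  x│
├─╴ ├─╴ │ ┌─┘ ┌─┘ │ │ └─┤ ├─╴ │
│   │   │x│   │x x│x│   │ │x x│
│ ╶─┤ ╶─┤ ├───┘ ┌─┘ │ ╷ │ │ ╶─┤
│   │   │x│x x x│x x│ │ │ │x x│
│ ╷ └─┬─┘ │ ┌─┬─┘ ┌─┴─┤ │ │ ╷ │
│ │   │x x│x│ │x x│   │ │A│ │x│
├─┴─╴ │ ╶─┘ │ ╵ ┌─┘ ╷ ╵ │ └─┤ │
│     │x x x│x x│   │   │x x│x│
│ ┌───┴─────┤ ╶─┤ ╷ │ ┌─┴─╴ │ │
│ │         │x x│ │ │ │x x x│x│
│ ╵ ┌───┬─╴ └─┐ │ │ │ │ ┌───┤ │
│   │x x│x x x│x│ │ │ │x│x x│x│
├───┘ ╷ │ ┌─╴ │ └─┤ │ │ ╵ ╷ ╵ │
│x x x│x│x│  B│x x│ │ │x x│x x│
│ ┌───┘ ╵ │ ┌─┴─╴ │ │ └───┴─┬─┤
│x│    x x│ │x x x│ │       │ │
│ └───────┴─┘ ╶───┘ ├─────╴ ╵ │
│x x x x x x x      │         │
└───────────────────┴─────────┘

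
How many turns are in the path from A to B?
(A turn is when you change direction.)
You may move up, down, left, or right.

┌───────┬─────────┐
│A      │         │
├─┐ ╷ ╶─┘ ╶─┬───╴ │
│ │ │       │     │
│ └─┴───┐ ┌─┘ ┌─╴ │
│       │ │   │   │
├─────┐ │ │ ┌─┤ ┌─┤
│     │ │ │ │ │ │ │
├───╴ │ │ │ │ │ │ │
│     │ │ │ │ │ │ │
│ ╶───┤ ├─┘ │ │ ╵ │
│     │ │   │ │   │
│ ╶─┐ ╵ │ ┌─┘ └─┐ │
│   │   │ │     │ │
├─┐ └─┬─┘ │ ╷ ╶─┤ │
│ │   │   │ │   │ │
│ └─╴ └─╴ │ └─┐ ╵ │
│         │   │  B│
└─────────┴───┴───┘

Directions: right, right, down, right, right, up, right, right, right, right, down, down, left, down, down, down, right, down, down, down
Number of turns: 9

Solution:

┌───────┬─────────┐
│A → ↓  │↱ → → → ↓│
├─┐ ╷ ╶─┘ ╶─┬───╴ │
│ │ │↳ → ↑  │    ↓│
│ └─┴───┐ ┌─┘ ┌─╴ │
│       │ │   │↓ ↲│
├─────┐ │ │ ┌─┤ ┌─┤
│     │ │ │ │ │↓│ │
├───╴ │ │ │ │ │ │ │
│     │ │ │ │ │↓│ │
│ ╶───┤ ├─┘ │ │ ╵ │
│     │ │   │ │↳ ↓│
│ ╶─┐ ╵ │ ┌─┘ └─┐ │
│   │   │ │     │↓│
├─┐ └─┬─┘ │ ╷ ╶─┤ │
│ │   │   │ │   │↓│
│ └─╴ └─╴ │ └─┐ ╵ │
│         │   │  B│
└─────────┴───┴───┘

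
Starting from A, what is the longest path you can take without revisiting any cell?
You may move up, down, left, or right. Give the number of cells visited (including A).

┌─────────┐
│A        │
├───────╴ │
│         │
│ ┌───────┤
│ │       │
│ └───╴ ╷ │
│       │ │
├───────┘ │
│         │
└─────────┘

Finding longest simple path using DFS:
Start: (0, 0)
Longest path visits 23 cells
Path: A → right → right → right → right → down → left → left → left → left → down → down → right → right → right → up → right → down → down → left → left → left → left

Solution:

┌─────────┐
│A → → → ↓│
├───────╴ │
│↓ ← ← ← ↲│
│ ┌───────┤
│↓│    ↱ ↓│
│ └───╴ ╷ │
│↳ → → ↑│↓│
├───────┘ │
│B ← ← ← ↲│
└─────────┘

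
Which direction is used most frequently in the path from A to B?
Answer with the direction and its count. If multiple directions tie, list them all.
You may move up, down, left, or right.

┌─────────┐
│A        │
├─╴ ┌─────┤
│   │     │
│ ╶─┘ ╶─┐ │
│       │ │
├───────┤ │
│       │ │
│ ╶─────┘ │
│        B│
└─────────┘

Directions: right, down, left, down, right, right, up, right, right, down, down, down
Counts: {'right': 5, 'down': 5, 'left': 1, 'up': 1}
Most common: down and right (tied at 5 times each)

Solution:

┌─────────┐
│A ↓      │
├─╴ ┌─────┤
│↓ ↲│↱ → ↓│
│ ╶─┘ ╶─┐ │
│↳ → ↑  │↓│
├───────┤ │
│       │↓│
│ ╶─────┘ │
│        B│
└─────────┘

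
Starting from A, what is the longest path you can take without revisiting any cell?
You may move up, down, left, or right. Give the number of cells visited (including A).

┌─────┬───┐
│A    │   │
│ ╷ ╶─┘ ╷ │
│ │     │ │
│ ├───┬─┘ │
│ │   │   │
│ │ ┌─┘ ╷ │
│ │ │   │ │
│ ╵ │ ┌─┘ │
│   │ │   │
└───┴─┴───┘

Finding longest simple path using DFS:
Start: (0, 0)
Longest path visits 13 cells
Path: A → right → down → right → right → up → right → down → down → left → down → left → down

Solution:

┌─────┬───┐
│A ↓  │↱ ↓│
│ ╷ ╶─┘ ╷ │
│ │↳ → ↑│↓│
│ ├───┬─┘ │
│ │   │↓ ↲│
│ │ ┌─┘ ╷ │
│ │ │↓ ↲│ │
│ ╵ │ ┌─┘ │
│   │B│   │
└───┴─┴───┘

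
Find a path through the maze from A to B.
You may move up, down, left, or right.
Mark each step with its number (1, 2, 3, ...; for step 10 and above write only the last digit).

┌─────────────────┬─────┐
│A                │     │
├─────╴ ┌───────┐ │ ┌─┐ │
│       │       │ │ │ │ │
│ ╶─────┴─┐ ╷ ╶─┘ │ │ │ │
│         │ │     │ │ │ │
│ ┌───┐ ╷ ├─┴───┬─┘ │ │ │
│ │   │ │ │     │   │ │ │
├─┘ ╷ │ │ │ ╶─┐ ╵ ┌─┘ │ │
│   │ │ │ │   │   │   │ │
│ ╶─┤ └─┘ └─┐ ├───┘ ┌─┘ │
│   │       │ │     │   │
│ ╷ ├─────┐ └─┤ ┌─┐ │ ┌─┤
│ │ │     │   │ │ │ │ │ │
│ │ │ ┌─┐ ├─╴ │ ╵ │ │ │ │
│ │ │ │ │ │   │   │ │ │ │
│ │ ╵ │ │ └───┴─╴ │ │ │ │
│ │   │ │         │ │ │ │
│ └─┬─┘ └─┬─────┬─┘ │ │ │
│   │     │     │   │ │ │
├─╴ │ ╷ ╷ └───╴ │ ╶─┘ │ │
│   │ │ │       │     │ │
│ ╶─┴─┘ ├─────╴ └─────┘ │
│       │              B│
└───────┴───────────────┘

Finding the shortest path through the maze:
Path length: 46 steps
Directions: right → right → right → down → left → left → left → down → right → right → right → right → down → down → down → left → left → up → up → left → down → left → down → down → down → down → down → right → down → left → down → right → right → right → up → up → right → down → right → right → right → down → right → right → right → right

Solution:

┌─────────────────┬─────┐
│A 1 2 3          │     │
├─────╴ ┌───────┐ │ ┌─┐ │
│7 6 5 4│       │ │ │ │ │
│ ╶─────┴─┐ ╷ ╶─┘ │ │ │ │
│8 9 0 1 2│ │     │ │ │ │
│ ┌───┐ ╷ ├─┴───┬─┘ │ │ │
│ │0 9│ │3│     │   │ │ │
├─┘ ╷ │ │ │ ╶─┐ ╵ ┌─┘ │ │
│2 1│8│ │4│   │   │   │ │
│ ╶─┤ └─┘ └─┐ ├───┘ ┌─┘ │
│3  │7 6 5  │ │     │   │
│ ╷ ├─────┐ └─┤ ┌─┐ │ ┌─┤
│4│ │     │   │ │ │ │ │ │
│ │ │ ┌─┐ ├─╴ │ ╵ │ │ │ │
│5│ │ │ │ │   │   │ │ │ │
│ │ ╵ │ │ └───┴─╴ │ │ │ │
│6│   │ │         │ │ │ │
│ └─┬─┘ └─┬─────┬─┘ │ │ │
│7 8│  6 7│     │   │ │ │
├─╴ │ ╷ ╷ └───╴ │ ╶─┘ │ │
│0 9│ │5│8 9 0 1│     │ │
│ ╶─┴─┘ ├─────╴ └─────┘ │
│1 2 3 4│      2 3 4 5 B│
└───────┴───────────────┘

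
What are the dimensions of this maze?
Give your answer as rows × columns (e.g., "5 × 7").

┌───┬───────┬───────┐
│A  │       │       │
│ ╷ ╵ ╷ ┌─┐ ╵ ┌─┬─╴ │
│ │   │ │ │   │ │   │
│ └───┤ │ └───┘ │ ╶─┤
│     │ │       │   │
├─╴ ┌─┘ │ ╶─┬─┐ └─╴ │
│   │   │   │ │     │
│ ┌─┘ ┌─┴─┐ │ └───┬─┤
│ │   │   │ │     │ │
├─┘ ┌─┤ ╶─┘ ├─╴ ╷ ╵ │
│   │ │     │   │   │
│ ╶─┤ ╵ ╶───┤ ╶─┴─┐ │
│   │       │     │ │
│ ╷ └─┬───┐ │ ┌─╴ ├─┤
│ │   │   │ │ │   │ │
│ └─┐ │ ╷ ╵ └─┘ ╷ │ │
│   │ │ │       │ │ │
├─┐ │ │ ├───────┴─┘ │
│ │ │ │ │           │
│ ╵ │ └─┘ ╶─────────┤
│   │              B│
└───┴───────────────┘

Counting the maze dimensions:
Rows (vertical): 11
Columns (horizontal): 10
Dimensions: 11 × 10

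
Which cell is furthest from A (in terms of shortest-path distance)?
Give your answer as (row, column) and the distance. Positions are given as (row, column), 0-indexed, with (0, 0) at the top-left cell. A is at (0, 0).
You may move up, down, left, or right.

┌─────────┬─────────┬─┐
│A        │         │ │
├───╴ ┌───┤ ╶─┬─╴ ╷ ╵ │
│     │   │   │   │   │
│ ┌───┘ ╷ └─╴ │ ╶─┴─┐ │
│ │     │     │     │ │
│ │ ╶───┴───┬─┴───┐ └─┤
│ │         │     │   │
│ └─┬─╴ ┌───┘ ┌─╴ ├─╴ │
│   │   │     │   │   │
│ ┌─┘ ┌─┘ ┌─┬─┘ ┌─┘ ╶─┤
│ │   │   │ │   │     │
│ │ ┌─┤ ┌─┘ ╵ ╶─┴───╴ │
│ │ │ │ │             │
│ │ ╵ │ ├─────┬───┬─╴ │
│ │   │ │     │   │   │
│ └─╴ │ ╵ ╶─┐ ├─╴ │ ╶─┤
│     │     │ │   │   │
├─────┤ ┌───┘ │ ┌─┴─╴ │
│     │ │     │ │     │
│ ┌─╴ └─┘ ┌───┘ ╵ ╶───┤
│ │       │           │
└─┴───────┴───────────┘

Computing BFS distances from A to all cells:
Furthest cell: (10, 0)
Distance: 84 steps

Path from A to the furthest cell:

┌─────────┬─────────┬─┐
│A → ↓    │↱ → → ↓  │ │
├───╴ ┌───┤ ╶─┬─╴ ╷ ╵ │
│↓ ← ↲│↱ ↓│↑ ↰│↓ ↲│   │
│ ┌───┘ ╷ └─╴ │ ╶─┴─┐ │
│↓│↱ → ↑│↳ → ↑│↳ → ↓│ │
│ │ ╶───┴───┬─┴───┐ └─┤
│↓│↑ ← ↰    │↓ ← ↰│↳ ↓│
│ └─┬─╴ ┌───┘ ┌─╴ ├─╴ │
│↓  │↱ ↑│↓ ← ↲│↱ ↑│↓ ↲│
│ ┌─┘ ┌─┘ ┌─┬─┘ ┌─┘ ╶─┤
│↓│↱ ↑│↓ ↲│ │↱ ↑│  ↳ ↓│
│ │ ┌─┤ ┌─┘ ╵ ╶─┴───╴ │
│↓│↑│ │↓│    ↑ ← ← ← ↲│
│ │ ╵ │ ├─────┬───┬─╴ │
│↓│↑ ↰│↓│↱ → ↓│   │   │
│ └─╴ │ ╵ ╶─┐ ├─╴ │ ╶─┤
│↳ → ↑│↳ ↑  │↓│   │   │
├─────┤ ┌───┘ │ ┌─┴─╴ │
│↓ ← ↰│ │↓ ← ↲│ │     │
│ ┌─╴ └─┘ ┌───┘ ╵ ╶───┤
│B│  ↑ ← ↲│           │
└─┴───────┴───────────┘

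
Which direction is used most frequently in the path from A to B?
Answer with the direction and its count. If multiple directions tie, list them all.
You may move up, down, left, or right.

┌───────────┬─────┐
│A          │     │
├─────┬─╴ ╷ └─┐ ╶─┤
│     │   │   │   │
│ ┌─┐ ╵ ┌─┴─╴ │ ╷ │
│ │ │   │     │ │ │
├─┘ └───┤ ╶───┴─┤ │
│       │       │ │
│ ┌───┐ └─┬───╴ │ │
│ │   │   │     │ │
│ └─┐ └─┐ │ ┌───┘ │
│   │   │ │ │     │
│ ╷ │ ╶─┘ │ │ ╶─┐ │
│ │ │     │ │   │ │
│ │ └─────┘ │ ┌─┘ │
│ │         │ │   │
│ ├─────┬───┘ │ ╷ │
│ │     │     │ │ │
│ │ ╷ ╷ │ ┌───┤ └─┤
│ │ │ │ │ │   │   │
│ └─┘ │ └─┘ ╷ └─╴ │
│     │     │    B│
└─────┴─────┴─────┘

Directions: right, right, right, right, right, down, right, down, left, left, down, right, right, right, down, left, left, down, down, down, left, left, left, left, up, up, left, down, down, down, down, down, right, right, up, up, right, down, down, right, right, up, right, down, right, right
Counts: {'right': 17, 'down': 15, 'left': 9, 'up': 5}
Most common: right (17 times)

Solution:

┌───────────┬─────┐
│A → → → → ↓│     │
├─────┬─╴ ╷ └─┐ ╶─┤
│     │   │↳ ↓│   │
│ ┌─┐ ╵ ┌─┴─╴ │ ╷ │
│ │ │   │↓ ← ↲│ │ │
├─┘ └───┤ ╶───┴─┤ │
│       │↳ → → ↓│ │
│ ┌───┐ └─┬───╴ │ │
│ │   │   │↓ ← ↲│ │
│ └─┐ └─┐ │ ┌───┘ │
│↓ ↰│   │ │↓│     │
│ ╷ │ ╶─┘ │ │ ╶─┐ │
│↓│↑│     │↓│   │ │
│ │ └─────┘ │ ┌─┘ │
│↓│↑ ← ← ← ↲│ │   │
│ ├─────┬───┘ │ ╷ │
│↓│  ↱ ↓│     │ │ │
│ │ ╷ ╷ │ ┌───┤ └─┤
│↓│ │↑│↓│ │↱ ↓│   │
│ └─┘ │ └─┘ ╷ └─╴ │
│↳ → ↑│↳ → ↑│↳ → B│
└─────┴─────┴─────┘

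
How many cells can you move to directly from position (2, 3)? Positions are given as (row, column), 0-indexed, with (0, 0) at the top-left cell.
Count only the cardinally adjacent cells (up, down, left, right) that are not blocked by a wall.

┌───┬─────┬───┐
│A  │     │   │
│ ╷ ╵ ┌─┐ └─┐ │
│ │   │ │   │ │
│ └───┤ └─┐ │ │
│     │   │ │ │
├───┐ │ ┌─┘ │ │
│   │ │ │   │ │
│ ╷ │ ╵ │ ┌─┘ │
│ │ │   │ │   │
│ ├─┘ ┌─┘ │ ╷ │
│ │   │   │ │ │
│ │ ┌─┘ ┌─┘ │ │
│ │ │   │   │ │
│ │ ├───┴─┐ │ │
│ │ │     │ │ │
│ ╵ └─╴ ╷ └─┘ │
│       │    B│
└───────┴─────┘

Checking passable neighbors of (2, 3):
Neighbors: (1, 3), (3, 3), (2, 4)
Count: 3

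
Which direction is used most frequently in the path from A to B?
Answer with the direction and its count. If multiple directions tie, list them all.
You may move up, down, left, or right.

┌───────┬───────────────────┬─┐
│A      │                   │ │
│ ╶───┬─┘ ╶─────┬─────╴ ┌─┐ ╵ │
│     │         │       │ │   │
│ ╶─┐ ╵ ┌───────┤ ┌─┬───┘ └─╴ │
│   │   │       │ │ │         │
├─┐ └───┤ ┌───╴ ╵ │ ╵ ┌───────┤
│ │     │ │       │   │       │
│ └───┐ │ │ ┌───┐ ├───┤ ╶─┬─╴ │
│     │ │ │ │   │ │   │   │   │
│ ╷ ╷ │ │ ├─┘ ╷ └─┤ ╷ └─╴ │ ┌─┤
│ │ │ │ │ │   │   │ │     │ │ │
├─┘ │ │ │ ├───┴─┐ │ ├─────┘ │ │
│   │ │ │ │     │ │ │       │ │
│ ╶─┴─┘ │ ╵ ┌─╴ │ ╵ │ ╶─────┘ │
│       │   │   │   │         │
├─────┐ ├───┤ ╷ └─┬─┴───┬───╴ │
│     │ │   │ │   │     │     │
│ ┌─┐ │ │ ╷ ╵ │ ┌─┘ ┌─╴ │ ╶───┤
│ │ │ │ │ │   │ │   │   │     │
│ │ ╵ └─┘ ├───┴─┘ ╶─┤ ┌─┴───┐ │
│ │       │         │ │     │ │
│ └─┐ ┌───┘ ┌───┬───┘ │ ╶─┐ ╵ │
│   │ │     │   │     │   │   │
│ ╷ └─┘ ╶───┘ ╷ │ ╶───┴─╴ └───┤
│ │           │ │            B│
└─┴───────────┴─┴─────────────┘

Directions: down, right, right, down, right, up, right, up, right, right, right, right, right, right, right, down, left, left, left, down, down, left, up, left, left, left, down, down, down, down, down, right, up, right, right, down, left, down, down, left, up, left, down, down, left, left, up, up, left, left, down, down, down, right, down, right, right, up, right, right, up, right, right, right, up, right, up, right, right, down, left, down, down, left, left, down, right, right, right, right, right, right
Counts: {'down': 23, 'right': 31, 'up': 11, 'left': 17}
Most common: right (31 times)

Solution:

┌───────┬───────────────────┬─┐
│A      │↱ → → → → → → ↓    │ │
│ ╶───┬─┘ ╶─────┬─────╴ ┌─┐ ╵ │
│↳ → ↓│↱ ↑      │↓ ← ← ↲│ │   │
│ ╶─┐ ╵ ┌───────┤ ┌─┬───┘ └─╴ │
│   │↳ ↑│↓ ← ← ↰│↓│ │         │
├─┐ └───┤ ┌───╴ ╵ │ ╵ ┌───────┤
│ │     │↓│    ↑ ↲│   │       │
│ └───┐ │ │ ┌───┐ ├───┤ ╶─┬─╴ │
│     │ │↓│ │   │ │   │   │   │
│ ╷ ╷ │ │ ├─┘ ╷ └─┤ ╷ └─╴ │ ┌─┤
│ │ │ │ │↓│   │   │ │     │ │ │
├─┘ │ │ │ ├───┴─┐ │ ├─────┘ │ │
│   │ │ │↓│↱ → ↓│ │ │       │ │
│ ╶─┴─┘ │ ╵ ┌─╴ │ ╵ │ ╶─────┘ │
│       │↳ ↑│↓ ↲│   │         │
├─────┐ ├───┤ ╷ └─┬─┴───┬───╴ │
│↓ ← ↰│ │↓ ↰│↓│   │↱ → ↓│     │
│ ┌─┐ │ │ ╷ ╵ │ ┌─┘ ┌─╴ │ ╶───┤
│↓│ │↑│ │↓│↑ ↲│ │↱ ↑│↓ ↲│     │
│ │ ╵ └─┘ ├───┴─┘ ╶─┤ ┌─┴───┐ │
│↓│  ↑ ← ↲│↱ → → ↑  │↓│     │ │
│ └─┐ ┌───┘ ┌───┬───┘ │ ╶─┐ ╵ │
│↳ ↓│ │↱ → ↑│   │↓ ← ↲│   │   │
│ ╷ └─┘ ╶───┘ ╷ │ ╶───┴─╴ └───┤
│ │↳ → ↑      │ │↳ → → → → → B│
└─┴───────────┴─┴─────────────┘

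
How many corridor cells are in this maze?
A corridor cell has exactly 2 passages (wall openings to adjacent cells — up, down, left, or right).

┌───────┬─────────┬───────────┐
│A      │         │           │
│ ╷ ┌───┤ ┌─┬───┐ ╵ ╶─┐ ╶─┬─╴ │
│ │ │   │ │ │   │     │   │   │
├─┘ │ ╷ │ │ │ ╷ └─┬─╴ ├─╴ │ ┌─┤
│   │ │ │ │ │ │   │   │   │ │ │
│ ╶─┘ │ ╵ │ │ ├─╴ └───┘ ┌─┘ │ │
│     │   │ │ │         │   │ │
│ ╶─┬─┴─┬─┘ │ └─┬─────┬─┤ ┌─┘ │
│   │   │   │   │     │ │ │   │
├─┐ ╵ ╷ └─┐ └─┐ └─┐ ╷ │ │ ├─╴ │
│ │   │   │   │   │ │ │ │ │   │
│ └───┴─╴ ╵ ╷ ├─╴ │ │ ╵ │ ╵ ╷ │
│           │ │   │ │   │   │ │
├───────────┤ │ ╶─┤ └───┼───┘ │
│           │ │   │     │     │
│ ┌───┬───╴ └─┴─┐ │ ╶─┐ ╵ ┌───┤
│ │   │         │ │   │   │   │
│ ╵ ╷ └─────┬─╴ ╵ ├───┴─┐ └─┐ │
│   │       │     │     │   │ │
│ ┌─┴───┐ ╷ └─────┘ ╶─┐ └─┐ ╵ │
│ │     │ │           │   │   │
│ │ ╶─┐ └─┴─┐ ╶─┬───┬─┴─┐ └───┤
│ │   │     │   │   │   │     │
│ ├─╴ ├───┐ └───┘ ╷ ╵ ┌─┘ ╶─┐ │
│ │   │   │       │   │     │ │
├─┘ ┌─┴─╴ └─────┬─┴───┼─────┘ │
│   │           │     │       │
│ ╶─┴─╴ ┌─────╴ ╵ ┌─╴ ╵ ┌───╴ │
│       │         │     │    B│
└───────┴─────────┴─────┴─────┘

Counting cells with exactly 2 passages:
Total corridor cells: 171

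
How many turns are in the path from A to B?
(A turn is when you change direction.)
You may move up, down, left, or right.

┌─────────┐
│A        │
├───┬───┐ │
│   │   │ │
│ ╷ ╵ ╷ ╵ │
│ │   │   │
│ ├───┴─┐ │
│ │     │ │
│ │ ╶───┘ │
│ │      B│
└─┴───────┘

Directions: right, right, right, right, down, down, down, down
Number of turns: 1

Solution:

┌─────────┐
│A → → → ↓│
├───┬───┐ │
│   │   │↓│
│ ╷ ╵ ╷ ╵ │
│ │   │  ↓│
│ ├───┴─┐ │
│ │     │↓│
│ │ ╶───┘ │
│ │      B│
└─┴───────┘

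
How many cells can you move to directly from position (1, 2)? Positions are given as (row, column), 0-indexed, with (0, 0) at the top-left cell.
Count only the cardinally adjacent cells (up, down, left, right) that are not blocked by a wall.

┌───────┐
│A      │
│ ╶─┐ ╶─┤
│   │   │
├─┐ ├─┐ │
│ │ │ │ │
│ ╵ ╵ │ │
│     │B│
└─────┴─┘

Checking passable neighbors of (1, 2):
Neighbors: (0, 2), (1, 3)
Count: 2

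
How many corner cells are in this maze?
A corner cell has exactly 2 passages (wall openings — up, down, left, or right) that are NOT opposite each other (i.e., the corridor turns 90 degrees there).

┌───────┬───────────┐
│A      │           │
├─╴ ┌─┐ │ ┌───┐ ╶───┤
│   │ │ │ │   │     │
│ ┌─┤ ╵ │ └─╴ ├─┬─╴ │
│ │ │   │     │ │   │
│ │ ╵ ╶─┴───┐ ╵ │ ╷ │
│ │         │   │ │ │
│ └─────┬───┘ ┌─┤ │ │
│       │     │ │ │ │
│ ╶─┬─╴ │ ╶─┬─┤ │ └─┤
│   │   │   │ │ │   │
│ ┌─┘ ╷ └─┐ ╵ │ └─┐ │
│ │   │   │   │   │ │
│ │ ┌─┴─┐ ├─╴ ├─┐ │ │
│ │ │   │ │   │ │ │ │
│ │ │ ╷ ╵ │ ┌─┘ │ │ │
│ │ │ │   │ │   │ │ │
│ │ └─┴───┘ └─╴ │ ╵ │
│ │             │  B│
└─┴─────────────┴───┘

Counting corner cells (2 non-opposite passages):
Total corners: 37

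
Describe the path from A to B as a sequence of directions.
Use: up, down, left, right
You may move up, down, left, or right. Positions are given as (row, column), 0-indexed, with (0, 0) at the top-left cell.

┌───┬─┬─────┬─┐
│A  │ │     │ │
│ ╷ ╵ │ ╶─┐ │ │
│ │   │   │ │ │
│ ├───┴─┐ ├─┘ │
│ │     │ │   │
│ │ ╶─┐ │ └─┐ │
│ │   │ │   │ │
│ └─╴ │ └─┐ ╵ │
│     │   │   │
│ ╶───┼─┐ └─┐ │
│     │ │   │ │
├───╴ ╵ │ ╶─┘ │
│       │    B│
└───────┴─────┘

Finding the path and converting it to directions:
Path through cells: (0,0) → (1,0) → (2,0) → (3,0) → (4,0) → (4,1) → (4,2) → (3,2) → (3,1) → (2,1) → (2,2) → (2,3) → (3,3) → (4,3) → (4,4) → (5,4) → (6,4) → (6,5) → (6,6)
Directions: down, down, down, down, right, right, up, left, up, right, right, down, down, right, down, down, right, right

Solution:

┌───┬─┬─────┬─┐
│A  │ │     │ │
│ ╷ ╵ │ ╶─┐ │ │
│↓│   │   │ │ │
│ ├───┴─┐ ├─┘ │
│↓│↱ → ↓│ │   │
│ │ ╶─┐ │ └─┐ │
│↓│↑ ↰│↓│   │ │
│ └─╴ │ └─┐ ╵ │
│↳ → ↑│↳ ↓│   │
│ ╶───┼─┐ └─┐ │
│     │ │↓  │ │
├───╴ ╵ │ ╶─┘ │
│       │↳ → B│
└───────┴─────┘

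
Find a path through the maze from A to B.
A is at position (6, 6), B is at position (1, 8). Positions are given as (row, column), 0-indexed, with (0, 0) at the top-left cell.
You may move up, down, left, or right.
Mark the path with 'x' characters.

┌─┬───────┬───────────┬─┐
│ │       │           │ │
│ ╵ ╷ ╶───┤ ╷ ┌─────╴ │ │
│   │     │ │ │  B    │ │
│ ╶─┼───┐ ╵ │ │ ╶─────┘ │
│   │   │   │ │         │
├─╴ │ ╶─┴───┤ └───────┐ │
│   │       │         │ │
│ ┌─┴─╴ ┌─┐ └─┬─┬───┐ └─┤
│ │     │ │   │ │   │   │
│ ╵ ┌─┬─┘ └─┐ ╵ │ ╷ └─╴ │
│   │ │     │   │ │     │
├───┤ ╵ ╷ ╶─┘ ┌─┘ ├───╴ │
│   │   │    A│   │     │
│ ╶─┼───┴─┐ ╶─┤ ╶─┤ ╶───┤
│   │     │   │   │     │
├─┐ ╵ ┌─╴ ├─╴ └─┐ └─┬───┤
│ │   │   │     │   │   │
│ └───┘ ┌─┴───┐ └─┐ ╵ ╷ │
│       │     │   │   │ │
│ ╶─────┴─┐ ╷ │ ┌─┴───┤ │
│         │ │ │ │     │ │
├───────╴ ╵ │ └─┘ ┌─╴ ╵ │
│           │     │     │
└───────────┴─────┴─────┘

Finding the shortest path from (6, 6) to (1, 8):
Path length: 35 steps
Directions: up → up → left → up → left → left → down → left → left → down → left → up → up → right → up → left → up → right → up → right → down → right → right → down → right → up → up → right → right → right → right → right → down → left → left

Solution:

┌─┬───────┬───────────┬─┐
│ │x x    │x x x x x x│ │
│ ╵ ╷ ╶───┤ ╷ ┌─────╴ │ │
│x x│x x x│x│ │  B x x│ │
│ ╶─┼───┐ ╵ │ │ ╶─────┘ │
│x x│   │x x│ │         │
├─╴ │ ╶─┴───┤ └───────┐ │
│x x│  x x x│         │ │
│ ┌─┴─╴ ┌─┐ └─┬─┬───┐ └─┤
│x│x x x│ │x x│ │   │   │
│ ╵ ┌─┬─┘ └─┐ ╵ │ ╷ └─╴ │
│x x│ │     │x  │ │     │
├───┤ ╵ ╷ ╶─┘ ┌─┘ ├───╴ │
│   │   │    A│   │     │
│ ╶─┼───┴─┐ ╶─┤ ╶─┤ ╶───┤
│   │     │   │   │     │
├─┐ ╵ ┌─╴ ├─╴ └─┐ └─┬───┤
│ │   │   │     │   │   │
│ └───┘ ┌─┴───┐ └─┐ ╵ ╷ │
│       │     │   │   │ │
│ ╶─────┴─┐ ╷ │ ┌─┴───┤ │
│         │ │ │ │     │ │
├───────╴ ╵ │ └─┘ ┌─╴ ╵ │
│           │     │     │
└───────────┴─────┴─────┘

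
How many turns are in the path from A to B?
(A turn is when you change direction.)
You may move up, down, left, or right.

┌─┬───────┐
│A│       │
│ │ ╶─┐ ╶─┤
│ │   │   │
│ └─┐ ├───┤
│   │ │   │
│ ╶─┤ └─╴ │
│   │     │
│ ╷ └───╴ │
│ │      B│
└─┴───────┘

Directions: down, down, down, right, down, right, right, right
Number of turns: 3

Solution:

┌─┬───────┐
│A│       │
│ │ ╶─┐ ╶─┤
│↓│   │   │
│ └─┐ ├───┤
│↓  │ │   │
│ ╶─┤ └─╴ │
│↳ ↓│     │
│ ╷ └───╴ │
│ │↳ → → B│
└─┴───────┘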